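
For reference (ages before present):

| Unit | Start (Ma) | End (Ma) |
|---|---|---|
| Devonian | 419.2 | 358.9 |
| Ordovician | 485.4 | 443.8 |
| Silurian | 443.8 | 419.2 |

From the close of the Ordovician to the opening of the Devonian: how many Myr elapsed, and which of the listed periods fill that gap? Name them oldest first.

End of Ordovician = 443.8 Ma; start of Devonian = 419.2 Ma.
Gap = 443.8 − 419.2 = 24.6 Myr.
Periods wholly inside 443.8–419.2 Ma: Silurian (443.8–419.2).

24.6 million years; Silurian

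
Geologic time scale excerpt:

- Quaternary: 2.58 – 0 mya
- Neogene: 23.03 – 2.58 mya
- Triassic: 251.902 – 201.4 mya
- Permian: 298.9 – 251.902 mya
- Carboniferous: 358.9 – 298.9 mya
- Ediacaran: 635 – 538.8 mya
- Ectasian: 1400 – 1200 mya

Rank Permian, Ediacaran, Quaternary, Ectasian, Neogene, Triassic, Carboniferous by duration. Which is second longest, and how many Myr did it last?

Ediacaran, 96.2 million years

Durations: Permian 46.998; Ediacaran 96.2; Quaternary 2.58; Ectasian 200; Neogene 20.45; Triassic 50.502; Carboniferous 60 Myr.
Sorted longest-first: Ectasian (200), Ediacaran (96.2), Carboniferous (60), Triassic (50.502), Permian (46.998), Neogene (20.45), Quaternary (2.58).
The second longest is Ediacaran at 96.2 Myr.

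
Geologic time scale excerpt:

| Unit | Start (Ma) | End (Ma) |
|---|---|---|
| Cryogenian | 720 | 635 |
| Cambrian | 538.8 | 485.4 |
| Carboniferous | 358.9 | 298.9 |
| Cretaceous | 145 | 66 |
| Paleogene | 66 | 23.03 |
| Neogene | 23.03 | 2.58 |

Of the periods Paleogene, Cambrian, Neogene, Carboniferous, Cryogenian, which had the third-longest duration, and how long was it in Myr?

Durations: Paleogene 42.97; Cambrian 53.4; Neogene 20.45; Carboniferous 60; Cryogenian 85 Myr.
Sorted longest-first: Cryogenian (85), Carboniferous (60), Cambrian (53.4), Paleogene (42.97), Neogene (20.45).
The third longest is Cambrian at 53.4 Myr.

Cambrian, 53.4 million years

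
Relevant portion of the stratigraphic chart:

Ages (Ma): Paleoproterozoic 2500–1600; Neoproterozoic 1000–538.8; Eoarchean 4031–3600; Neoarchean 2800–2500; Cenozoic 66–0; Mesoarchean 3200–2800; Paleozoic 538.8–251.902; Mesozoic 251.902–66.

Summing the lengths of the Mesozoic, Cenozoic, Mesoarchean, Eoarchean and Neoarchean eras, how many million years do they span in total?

1382.902 million years

Duration is start − end for each: (251.902 − 66) + (66 − 0) + (3200 − 2800) + (4031 − 3600) + (2800 − 2500).
That is 185.902 + 66 + 400 + 431 + 300, which totals 1382.902 million years.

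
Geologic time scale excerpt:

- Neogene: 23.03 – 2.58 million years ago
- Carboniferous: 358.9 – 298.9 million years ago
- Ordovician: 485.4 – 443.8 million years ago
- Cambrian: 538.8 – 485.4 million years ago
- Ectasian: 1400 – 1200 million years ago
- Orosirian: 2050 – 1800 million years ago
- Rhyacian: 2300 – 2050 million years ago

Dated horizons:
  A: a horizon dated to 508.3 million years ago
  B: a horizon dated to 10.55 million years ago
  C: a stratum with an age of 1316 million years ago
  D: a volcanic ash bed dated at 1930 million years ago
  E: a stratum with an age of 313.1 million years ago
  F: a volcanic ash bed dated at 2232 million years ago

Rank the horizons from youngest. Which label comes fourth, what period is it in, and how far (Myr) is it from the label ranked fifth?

Sorted youngest-first by Ma: B (10.55), E (313.1), A (508.3), C (1316), D (1930), F (2232).
The fourth youngest is C at 1316 Ma, which lies in 1400–1200 Ma: the Ectasian.
The fifth youngest is D at 1930 Ma; separation = |1316 − 1930| = 614 Myr.

C, in the Ectasian; 614 million years to D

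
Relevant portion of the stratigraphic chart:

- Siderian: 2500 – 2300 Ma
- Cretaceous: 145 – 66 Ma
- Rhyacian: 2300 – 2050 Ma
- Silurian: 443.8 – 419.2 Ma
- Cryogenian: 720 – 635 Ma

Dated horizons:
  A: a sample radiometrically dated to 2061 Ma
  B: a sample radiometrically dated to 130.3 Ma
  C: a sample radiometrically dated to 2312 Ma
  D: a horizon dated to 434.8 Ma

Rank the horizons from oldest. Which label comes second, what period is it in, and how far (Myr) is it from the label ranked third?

A, in the Rhyacian; 1626.2 million years to D

Larger Ma means older, so oldest first: C 2312 > A 2061 > D 434.8 > B 130.3.
Counting 2 along gives A (2061 Ma); the excerpt puts that inside the Rhyacian, 2300–2050 Ma.
Next in line is D (434.8 Ma), and 2061 − 434.8 = 1626.2 Myr.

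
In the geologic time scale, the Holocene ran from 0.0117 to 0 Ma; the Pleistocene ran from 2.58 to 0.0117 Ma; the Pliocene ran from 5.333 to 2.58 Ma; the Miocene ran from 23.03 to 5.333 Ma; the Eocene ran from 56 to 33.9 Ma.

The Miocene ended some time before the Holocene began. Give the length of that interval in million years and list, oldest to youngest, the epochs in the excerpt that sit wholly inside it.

5.3213 million years; Pliocene, Pleistocene

The Miocene closes at 5.333 Ma and the Holocene opens at 0.0117 Ma, so the interval is 5.333 − 0.0117 = 5.3213 Myr.
An epoch fits inside if it starts at or after 5.333 Ma and ends at or before 0.0117 Ma; oldest first that gives Pliocene, Pleistocene.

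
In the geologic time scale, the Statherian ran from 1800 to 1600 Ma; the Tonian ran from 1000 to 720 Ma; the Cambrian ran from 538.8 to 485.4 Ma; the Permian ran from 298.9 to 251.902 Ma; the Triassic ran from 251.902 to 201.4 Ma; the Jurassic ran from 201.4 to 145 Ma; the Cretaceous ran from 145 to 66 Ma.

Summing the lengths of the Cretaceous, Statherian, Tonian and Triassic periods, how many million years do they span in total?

Each duration: Cretaceous = 79; Statherian = 200; Tonian = 280; Triassic = 50.502.
Sum: 79 + 200 + 280 + 50.502 = 609.502 Myr.

609.502 million years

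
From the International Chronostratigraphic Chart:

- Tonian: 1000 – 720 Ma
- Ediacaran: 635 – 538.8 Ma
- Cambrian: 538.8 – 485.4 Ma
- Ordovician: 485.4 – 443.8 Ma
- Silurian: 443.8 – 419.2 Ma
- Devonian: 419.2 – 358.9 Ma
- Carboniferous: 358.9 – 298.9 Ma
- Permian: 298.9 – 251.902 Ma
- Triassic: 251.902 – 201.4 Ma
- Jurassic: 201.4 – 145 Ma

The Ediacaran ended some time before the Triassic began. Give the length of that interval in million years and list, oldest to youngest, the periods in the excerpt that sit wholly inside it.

286.898 million years; Cambrian, Ordovician, Silurian, Devonian, Carboniferous, Permian

End of Ediacaran = 538.8 Ma; start of Triassic = 251.902 Ma.
Gap = 538.8 − 251.902 = 286.898 Myr.
Periods wholly inside 538.8–251.902 Ma: Cambrian (538.8–485.4), Ordovician (485.4–443.8), Silurian (443.8–419.2), Devonian (419.2–358.9), Carboniferous (358.9–298.9), Permian (298.9–251.902).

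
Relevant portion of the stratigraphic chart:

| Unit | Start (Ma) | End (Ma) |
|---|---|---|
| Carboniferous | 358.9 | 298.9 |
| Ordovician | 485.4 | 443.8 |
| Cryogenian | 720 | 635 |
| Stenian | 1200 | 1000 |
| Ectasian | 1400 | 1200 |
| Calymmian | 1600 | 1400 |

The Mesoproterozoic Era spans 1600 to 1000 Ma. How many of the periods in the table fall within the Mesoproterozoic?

Periods inside 1600–1000 Ma: Calymmian, Ectasian, Stenian — 3 in total.

3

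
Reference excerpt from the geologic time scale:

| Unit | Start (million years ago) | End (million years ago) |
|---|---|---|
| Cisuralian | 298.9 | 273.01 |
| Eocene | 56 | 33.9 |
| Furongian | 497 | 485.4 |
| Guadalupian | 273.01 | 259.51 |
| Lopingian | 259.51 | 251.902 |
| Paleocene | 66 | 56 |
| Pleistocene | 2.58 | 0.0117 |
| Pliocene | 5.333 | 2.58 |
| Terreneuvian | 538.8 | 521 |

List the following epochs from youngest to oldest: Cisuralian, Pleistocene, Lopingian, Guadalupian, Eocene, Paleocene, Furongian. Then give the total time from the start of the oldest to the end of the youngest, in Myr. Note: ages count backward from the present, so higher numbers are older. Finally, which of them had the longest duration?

Pleistocene, Eocene, Paleocene, Lopingian, Guadalupian, Cisuralian, Furongian; total span 496.9883 Myr; longest is Cisuralian

Start ages (Ma): Furongian 497, Cisuralian 298.9, Guadalupian 273.01, Lopingian 259.51, Paleocene 66, Eocene 56, Pleistocene 2.58.
Ordered youngest to oldest: Pleistocene, Eocene, Paleocene, Lopingian, Guadalupian, Cisuralian, Furongian.
Span = 497 − 0.0117 = 496.9883 Myr.
Durations: Cisuralian 25.89, Furongian 11.6, Pleistocene 2.5683, Eocene 22.1, Lopingian 7.608, Paleocene 10, Guadalupian 13.5 → longest is Cisuralian (25.89 Myr).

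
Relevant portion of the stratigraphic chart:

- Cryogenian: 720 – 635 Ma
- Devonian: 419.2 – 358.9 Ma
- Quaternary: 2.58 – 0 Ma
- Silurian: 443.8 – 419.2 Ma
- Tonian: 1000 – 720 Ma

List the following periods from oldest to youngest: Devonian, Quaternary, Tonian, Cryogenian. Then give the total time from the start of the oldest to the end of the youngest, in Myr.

Tonian → Cryogenian → Devonian → Quaternary; total span 1000 Myr

Start ages (Ma): Tonian 1000, Cryogenian 720, Devonian 419.2, Quaternary 2.58.
Ordered oldest to youngest: Tonian, Cryogenian, Devonian, Quaternary.
Span = 1000 − 0 = 1000 Myr.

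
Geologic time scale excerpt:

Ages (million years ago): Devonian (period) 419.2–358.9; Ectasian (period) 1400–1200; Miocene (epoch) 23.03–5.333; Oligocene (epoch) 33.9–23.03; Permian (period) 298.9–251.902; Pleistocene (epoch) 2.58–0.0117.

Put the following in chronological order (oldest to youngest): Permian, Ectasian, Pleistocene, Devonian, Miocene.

Ectasian, Devonian, Permian, Miocene, Pleistocene

Sorting by start age (descending Ma, since larger Ma = older): Ectasian start 1400, Devonian start 419.2, Permian start 298.9, Miocene start 23.03, Pleistocene start 2.58.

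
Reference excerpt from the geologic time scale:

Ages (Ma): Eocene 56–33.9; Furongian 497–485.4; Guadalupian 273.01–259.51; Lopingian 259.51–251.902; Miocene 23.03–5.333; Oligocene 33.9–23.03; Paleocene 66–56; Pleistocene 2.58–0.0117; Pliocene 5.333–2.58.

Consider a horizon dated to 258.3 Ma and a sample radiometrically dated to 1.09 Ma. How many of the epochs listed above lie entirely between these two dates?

5

258.3 Ma sits inside the Lopingian (259.51–251.902) and 1.09 Ma inside the Pleistocene (2.58–0.0117); neither of those is wholly between the two dates.
The listed epochs lying completely between them are Paleocene, Eocene, Oligocene, Miocene, Pliocene — 5 in all.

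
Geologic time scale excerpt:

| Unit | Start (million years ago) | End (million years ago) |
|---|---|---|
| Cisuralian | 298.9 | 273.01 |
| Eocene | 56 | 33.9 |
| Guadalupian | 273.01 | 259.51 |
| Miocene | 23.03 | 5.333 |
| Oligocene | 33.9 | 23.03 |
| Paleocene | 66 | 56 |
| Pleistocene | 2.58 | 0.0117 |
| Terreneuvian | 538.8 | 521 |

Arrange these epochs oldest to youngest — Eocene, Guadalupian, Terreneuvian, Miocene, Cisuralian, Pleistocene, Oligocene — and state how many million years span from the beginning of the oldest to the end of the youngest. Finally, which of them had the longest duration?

From the excerpt: Eocene 56–33.9; Guadalupian 273.01–259.51; Terreneuvian 538.8–521; Miocene 23.03–5.333; Cisuralian 298.9–273.01; Pleistocene 2.58–0.0117; Oligocene 33.9–23.03 (Ma).
Larger Ma is earlier, so the oldest is Terreneuvian and the youngest is Pleistocene; oldest to youngest: Terreneuvian, Cisuralian, Guadalupian, Eocene, Oligocene, Miocene, Pleistocene.
Oldest start 538.8 minus youngest end 0.0117 gives 538.7883 Myr overall.
Individual lengths (start − end): Cisuralian 25.89; Pleistocene 2.5683; Oligocene 10.87; Terreneuvian 17.8; Miocene 17.697; Guadalupian 13.5; Eocene 22.1. The largest is Cisuralian at 25.89 Myr.

Terreneuvian, Cisuralian, Guadalupian, Eocene, Oligocene, Miocene, Pleistocene; total span 538.7883 Myr; longest is Cisuralian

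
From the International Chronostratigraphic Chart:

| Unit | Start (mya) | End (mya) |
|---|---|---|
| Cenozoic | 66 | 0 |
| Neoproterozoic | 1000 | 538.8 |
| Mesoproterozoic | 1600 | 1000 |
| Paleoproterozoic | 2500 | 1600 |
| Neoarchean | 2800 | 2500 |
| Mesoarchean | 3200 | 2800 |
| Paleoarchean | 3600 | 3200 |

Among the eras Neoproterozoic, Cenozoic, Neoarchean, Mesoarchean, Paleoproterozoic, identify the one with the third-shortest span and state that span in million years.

Start − end for each: Neoproterozoic 1000 − 538.8 = 461.2; Cenozoic 66 − 0 = 66; Neoarchean 2800 − 2500 = 300; Mesoarchean 3200 − 2800 = 400; Paleoproterozoic 2500 − 1600 = 900.
Ranking these from shortest: Cenozoic < Neoarchean < Mesoarchean < Neoproterozoic < Paleoproterozoic.
Position 3 in that ranking is Mesoarchean, which lasted 400 Myr.

Mesoarchean, 400 million years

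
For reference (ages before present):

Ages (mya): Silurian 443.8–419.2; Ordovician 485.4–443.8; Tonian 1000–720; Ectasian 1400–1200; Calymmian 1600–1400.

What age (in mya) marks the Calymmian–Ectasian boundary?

The Calymmian ends and the Ectasian begins at 1400 mya.

1400 mya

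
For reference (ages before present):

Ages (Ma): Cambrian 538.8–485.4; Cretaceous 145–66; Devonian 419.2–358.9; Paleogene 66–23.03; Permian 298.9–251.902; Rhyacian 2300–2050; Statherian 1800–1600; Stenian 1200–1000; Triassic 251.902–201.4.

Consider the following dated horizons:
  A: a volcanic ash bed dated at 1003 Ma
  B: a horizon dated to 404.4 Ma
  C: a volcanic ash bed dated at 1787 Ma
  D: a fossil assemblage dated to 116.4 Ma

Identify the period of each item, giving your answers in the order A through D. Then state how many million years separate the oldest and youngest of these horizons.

Match each age against the start–end ranges in the excerpt: A = 1003 Ma → Stenian (1200–1000); B = 404.4 Ma → Devonian (419.2–358.9); C = 1787 Ma → Statherian (1800–1600); D = 116.4 Ma → Cretaceous (145–66).
The largest age is 1787 Ma and the smallest is 116.4 Ma; their difference is 1670.6 Myr.

A — Stenian; B — Devonian; C — Statherian; D — Cretaceous; span 1670.6 million years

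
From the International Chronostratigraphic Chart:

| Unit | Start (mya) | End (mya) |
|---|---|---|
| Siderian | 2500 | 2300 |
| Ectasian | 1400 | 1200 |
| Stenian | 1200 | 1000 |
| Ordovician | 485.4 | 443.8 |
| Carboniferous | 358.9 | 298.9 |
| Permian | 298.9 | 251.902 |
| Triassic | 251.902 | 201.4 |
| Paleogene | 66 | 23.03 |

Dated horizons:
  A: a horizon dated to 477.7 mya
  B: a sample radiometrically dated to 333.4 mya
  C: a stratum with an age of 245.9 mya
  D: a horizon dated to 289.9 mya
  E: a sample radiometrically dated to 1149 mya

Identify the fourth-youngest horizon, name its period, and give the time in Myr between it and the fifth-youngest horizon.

A, in the Ordovician; 671.3 million years to E

Smaller Ma means younger, so youngest first: C 245.9 < D 289.9 < B 333.4 < A 477.7 < E 1149.
Counting 4 along gives A (477.7 Ma); the excerpt puts that inside the Ordovician, 485.4–443.8 Ma.
Next in line is E (1149 Ma), and 1149 − 477.7 = 671.3 Myr.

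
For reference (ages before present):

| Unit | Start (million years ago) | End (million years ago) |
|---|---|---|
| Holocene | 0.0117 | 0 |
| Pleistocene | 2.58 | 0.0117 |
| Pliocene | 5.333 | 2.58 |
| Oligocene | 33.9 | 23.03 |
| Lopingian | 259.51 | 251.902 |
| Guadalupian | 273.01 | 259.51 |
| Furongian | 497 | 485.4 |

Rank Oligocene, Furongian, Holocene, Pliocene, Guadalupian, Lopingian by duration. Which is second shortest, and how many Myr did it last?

Pliocene, 2.753 million years

Durations: Oligocene 10.87; Furongian 11.6; Holocene 0.0117; Pliocene 2.753; Guadalupian 13.5; Lopingian 7.608 Myr.
Sorted shortest-first: Holocene (0.0117), Pliocene (2.753), Lopingian (7.608), Oligocene (10.87), Furongian (11.6), Guadalupian (13.5).
The second shortest is Pliocene at 2.753 Myr.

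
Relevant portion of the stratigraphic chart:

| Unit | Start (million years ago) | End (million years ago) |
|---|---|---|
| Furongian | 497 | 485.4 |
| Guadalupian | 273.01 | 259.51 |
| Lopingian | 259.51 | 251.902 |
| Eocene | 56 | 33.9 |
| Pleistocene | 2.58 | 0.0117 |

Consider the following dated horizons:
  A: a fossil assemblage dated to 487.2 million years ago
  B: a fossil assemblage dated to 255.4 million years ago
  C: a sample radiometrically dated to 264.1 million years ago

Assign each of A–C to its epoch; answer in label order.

A — Furongian; B — Lopingian; C — Guadalupian

A: 487.2 Ma lies in 497–485.4 Ma, so Furongian.
B: 255.4 Ma lies in 259.51–251.902 Ma, so Lopingian.
C: 264.1 Ma lies in 273.01–259.51 Ma, so Guadalupian.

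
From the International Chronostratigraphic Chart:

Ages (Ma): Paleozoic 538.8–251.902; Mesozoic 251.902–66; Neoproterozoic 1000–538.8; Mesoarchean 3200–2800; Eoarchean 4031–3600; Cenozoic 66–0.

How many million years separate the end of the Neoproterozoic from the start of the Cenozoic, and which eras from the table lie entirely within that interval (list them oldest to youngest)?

472.8 million years; Paleozoic, Mesozoic

End of Neoproterozoic = 538.8 Ma; start of Cenozoic = 66 Ma.
Gap = 538.8 − 66 = 472.8 Myr.
Eras wholly inside 538.8–66 Ma: Paleozoic (538.8–251.902), Mesozoic (251.902–66).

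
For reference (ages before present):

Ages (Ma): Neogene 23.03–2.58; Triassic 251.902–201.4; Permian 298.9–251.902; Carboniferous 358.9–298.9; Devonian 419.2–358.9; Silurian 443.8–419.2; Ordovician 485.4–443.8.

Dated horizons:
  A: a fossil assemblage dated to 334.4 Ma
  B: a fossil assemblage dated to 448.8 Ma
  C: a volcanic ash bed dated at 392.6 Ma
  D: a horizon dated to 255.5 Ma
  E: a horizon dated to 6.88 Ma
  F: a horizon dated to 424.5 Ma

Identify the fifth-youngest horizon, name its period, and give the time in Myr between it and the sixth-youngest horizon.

Sorted youngest-first by Ma: E (6.88), D (255.5), A (334.4), C (392.6), F (424.5), B (448.8).
The fifth youngest is F at 424.5 Ma, which lies in 443.8–419.2 Ma: the Silurian.
The sixth youngest is B at 448.8 Ma; separation = |424.5 − 448.8| = 24.3 Myr.

F, in the Silurian; 24.3 million years to B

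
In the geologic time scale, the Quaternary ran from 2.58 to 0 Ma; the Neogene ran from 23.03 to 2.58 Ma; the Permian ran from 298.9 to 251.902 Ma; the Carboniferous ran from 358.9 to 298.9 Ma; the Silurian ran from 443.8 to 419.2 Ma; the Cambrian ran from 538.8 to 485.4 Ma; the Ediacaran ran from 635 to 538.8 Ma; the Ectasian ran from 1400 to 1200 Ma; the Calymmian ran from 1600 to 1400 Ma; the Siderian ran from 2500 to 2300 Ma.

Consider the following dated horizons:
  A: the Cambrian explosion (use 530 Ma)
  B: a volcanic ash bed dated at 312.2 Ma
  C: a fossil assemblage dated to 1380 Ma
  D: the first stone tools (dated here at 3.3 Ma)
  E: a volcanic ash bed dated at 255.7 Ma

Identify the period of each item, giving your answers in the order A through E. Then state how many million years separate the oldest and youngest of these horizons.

A — Cambrian; B — Carboniferous; C — Ectasian; D — Neogene; E — Permian; span 1376.7 million years

Match each age against the start–end ranges in the excerpt: A = 530 Ma → Cambrian (538.8–485.4); B = 312.2 Ma → Carboniferous (358.9–298.9); C = 1380 Ma → Ectasian (1400–1200); D = 3.3 Ma → Neogene (23.03–2.58); E = 255.7 Ma → Permian (298.9–251.902).
The largest age is 1380 Ma and the smallest is 3.3 Ma; their difference is 1376.7 Myr.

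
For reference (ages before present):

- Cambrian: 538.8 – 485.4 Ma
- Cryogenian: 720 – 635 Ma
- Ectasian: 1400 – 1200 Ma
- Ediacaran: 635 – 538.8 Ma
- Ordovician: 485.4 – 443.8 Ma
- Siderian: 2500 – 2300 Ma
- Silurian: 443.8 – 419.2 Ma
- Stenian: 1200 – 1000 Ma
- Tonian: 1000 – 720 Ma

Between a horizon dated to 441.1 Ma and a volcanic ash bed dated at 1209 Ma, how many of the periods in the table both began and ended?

6

The older date is 1209 Ma and the younger is 441.1 Ma.
Periods with start < 1209 and end > 441.1 Ma: Stenian (1200–1000), Tonian (1000–720), Cryogenian (720–635), Ediacaran (635–538.8), Cambrian (538.8–485.4), Ordovician (485.4–443.8).
That is 6 complete periods.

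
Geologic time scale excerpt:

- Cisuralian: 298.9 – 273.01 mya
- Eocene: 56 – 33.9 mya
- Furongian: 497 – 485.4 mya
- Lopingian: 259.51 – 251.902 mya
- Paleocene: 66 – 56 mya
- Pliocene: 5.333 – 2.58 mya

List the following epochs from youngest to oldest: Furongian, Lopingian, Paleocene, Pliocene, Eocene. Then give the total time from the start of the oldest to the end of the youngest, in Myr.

Pliocene → Eocene → Paleocene → Lopingian → Furongian; total span 494.42 Myr

Start ages (Ma): Furongian 497, Lopingian 259.51, Paleocene 66, Eocene 56, Pliocene 5.333.
Ordered youngest to oldest: Pliocene, Eocene, Paleocene, Lopingian, Furongian.
Span = 497 − 2.58 = 494.42 Myr.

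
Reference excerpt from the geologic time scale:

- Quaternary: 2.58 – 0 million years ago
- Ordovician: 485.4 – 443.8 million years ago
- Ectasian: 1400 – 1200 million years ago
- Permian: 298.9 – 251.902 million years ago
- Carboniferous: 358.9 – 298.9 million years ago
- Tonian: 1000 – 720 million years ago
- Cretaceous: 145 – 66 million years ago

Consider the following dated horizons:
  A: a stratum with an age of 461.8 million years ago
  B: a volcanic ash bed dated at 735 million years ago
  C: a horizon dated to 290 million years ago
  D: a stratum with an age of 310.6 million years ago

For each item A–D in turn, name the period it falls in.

A — Ordovician; B — Tonian; C — Permian; D — Carboniferous

A: 461.8 Ma lies in 485.4–443.8 Ma, so Ordovician.
B: 735 Ma lies in 1000–720 Ma, so Tonian.
C: 290 Ma lies in 298.9–251.902 Ma, so Permian.
D: 310.6 Ma lies in 358.9–298.9 Ma, so Carboniferous.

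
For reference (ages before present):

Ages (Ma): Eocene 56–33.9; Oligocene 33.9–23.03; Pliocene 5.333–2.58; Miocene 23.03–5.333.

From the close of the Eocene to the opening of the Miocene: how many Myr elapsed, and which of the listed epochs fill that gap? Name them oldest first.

End of Eocene = 33.9 Ma; start of Miocene = 23.03 Ma.
Gap = 33.9 − 23.03 = 10.87 Myr.
Epochs wholly inside 33.9–23.03 Ma: Oligocene (33.9–23.03).

10.87 million years; Oligocene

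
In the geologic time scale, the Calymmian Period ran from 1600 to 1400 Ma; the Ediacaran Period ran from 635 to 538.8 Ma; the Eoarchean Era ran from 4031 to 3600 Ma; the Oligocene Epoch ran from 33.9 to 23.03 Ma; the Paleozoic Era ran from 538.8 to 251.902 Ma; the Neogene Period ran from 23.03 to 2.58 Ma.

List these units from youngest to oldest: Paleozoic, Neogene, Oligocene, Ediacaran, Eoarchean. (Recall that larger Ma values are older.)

Read off each span (Ma): Paleozoic 538.8–251.902; Neogene 23.03–2.58; Oligocene 33.9–23.03; Ediacaran 635–538.8; Eoarchean 4031–3600.
Larger Ma is older, so oldest→youngest is Eoarchean, Ediacaran, Paleozoic, Oligocene, Neogene; reverse it for youngest→oldest.

Neogene, then Oligocene, then Paleozoic, then Ediacaran, then Eoarchean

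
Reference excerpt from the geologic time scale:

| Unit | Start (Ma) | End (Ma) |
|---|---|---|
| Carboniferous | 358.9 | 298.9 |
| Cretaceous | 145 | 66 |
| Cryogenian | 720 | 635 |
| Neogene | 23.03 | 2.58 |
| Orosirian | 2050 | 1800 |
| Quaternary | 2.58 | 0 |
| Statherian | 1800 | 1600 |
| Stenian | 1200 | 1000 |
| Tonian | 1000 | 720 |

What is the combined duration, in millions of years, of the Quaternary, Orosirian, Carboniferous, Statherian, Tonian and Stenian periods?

Each duration: Quaternary = 2.58; Orosirian = 250; Carboniferous = 60; Statherian = 200; Tonian = 280; Stenian = 200.
Sum: 2.58 + 250 + 60 + 200 + 280 + 200 = 992.58 Myr.

992.58 million years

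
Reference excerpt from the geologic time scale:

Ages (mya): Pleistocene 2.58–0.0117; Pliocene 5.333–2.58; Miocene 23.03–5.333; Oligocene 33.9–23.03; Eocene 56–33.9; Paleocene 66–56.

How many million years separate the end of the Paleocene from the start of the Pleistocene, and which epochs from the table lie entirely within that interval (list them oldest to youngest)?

53.42 million years; Eocene, Oligocene, Miocene, Pliocene

The Paleocene closes at 56 Ma and the Pleistocene opens at 2.58 Ma, so the interval is 56 − 2.58 = 53.42 Myr.
An epoch fits inside if it starts at or after 56 Ma and ends at or before 2.58 Ma; oldest first that gives Eocene, Oligocene, Miocene, Pliocene.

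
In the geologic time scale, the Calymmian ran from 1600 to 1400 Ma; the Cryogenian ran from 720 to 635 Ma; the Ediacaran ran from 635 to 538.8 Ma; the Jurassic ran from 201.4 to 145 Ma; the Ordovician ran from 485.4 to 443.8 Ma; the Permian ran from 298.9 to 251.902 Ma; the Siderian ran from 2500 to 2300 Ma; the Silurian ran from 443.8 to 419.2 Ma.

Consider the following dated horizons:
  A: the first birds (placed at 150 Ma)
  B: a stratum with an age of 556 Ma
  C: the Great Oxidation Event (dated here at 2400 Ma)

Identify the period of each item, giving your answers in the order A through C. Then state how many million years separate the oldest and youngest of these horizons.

A — Jurassic; B — Ediacaran; C — Siderian; span 2250 million years

A: 150 Ma lies in 201.4–145 Ma, so Jurassic.
B: 556 Ma lies in 635–538.8 Ma, so Ediacaran.
C: 2400 Ma lies in 2500–2300 Ma, so Siderian.
Oldest = 2400 Ma, youngest = 150 Ma → span 2250 Myr.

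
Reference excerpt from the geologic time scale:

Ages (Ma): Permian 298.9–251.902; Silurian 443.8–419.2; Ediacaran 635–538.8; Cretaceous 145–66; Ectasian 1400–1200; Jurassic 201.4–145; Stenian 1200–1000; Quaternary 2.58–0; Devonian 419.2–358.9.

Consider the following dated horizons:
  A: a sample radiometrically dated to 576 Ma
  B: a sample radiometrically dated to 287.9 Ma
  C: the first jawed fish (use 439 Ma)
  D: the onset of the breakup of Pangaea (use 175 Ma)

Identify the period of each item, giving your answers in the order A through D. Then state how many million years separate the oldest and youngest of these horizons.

A: 576 Ma lies in 635–538.8 Ma, so Ediacaran.
B: 287.9 Ma lies in 298.9–251.902 Ma, so Permian.
C: 439 Ma lies in 443.8–419.2 Ma, so Silurian.
D: 175 Ma lies in 201.4–145 Ma, so Jurassic.
Oldest = 576 Ma, youngest = 175 Ma → span 401 Myr.

A — Ediacaran; B — Permian; C — Silurian; D — Jurassic; span 401 million years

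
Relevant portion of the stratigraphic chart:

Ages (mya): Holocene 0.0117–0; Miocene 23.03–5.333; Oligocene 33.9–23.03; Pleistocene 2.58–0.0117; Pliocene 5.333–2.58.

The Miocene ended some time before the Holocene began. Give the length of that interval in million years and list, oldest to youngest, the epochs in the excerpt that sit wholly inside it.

5.3213 million years; Pliocene, Pleistocene

The Miocene closes at 5.333 Ma and the Holocene opens at 0.0117 Ma, so the interval is 5.333 − 0.0117 = 5.3213 Myr.
An epoch fits inside if it starts at or after 5.333 Ma and ends at or before 0.0117 Ma; oldest first that gives Pliocene, Pleistocene.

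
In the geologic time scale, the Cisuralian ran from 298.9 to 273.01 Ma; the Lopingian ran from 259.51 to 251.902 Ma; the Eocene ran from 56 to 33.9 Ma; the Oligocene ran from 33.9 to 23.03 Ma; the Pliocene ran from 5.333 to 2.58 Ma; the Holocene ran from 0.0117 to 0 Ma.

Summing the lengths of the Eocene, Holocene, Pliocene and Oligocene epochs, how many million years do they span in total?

Each duration: Eocene = 22.1; Holocene = 0.0117; Pliocene = 2.753; Oligocene = 10.87.
Sum: 22.1 + 0.0117 + 2.753 + 10.87 = 35.7347 Myr.

35.7347 million years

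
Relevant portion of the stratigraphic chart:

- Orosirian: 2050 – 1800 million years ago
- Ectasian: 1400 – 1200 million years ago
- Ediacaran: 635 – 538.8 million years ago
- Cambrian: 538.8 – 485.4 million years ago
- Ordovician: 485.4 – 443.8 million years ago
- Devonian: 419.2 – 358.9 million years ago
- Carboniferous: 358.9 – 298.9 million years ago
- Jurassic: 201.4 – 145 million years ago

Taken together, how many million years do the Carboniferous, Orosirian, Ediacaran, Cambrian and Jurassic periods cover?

516 million years

Duration is start − end for each: (358.9 − 298.9) + (2050 − 1800) + (635 − 538.8) + (538.8 − 485.4) + (201.4 − 145).
That is 60 + 250 + 96.2 + 53.4 + 56.4, which totals 516 million years.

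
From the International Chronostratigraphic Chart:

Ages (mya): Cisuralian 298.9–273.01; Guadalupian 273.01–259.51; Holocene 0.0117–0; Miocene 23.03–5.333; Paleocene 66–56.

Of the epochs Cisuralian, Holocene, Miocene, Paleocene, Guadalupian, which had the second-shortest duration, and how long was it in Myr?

Paleocene, 10 million years

Start − end for each: Cisuralian 298.9 − 273.01 = 25.89; Holocene 0.0117 − 0 = 0.0117; Miocene 23.03 − 5.333 = 17.697; Paleocene 66 − 56 = 10; Guadalupian 273.01 − 259.51 = 13.5.
Ranking these from shortest: Holocene < Paleocene < Guadalupian < Miocene < Cisuralian.
Position 2 in that ranking is Paleocene, which lasted 10 Myr.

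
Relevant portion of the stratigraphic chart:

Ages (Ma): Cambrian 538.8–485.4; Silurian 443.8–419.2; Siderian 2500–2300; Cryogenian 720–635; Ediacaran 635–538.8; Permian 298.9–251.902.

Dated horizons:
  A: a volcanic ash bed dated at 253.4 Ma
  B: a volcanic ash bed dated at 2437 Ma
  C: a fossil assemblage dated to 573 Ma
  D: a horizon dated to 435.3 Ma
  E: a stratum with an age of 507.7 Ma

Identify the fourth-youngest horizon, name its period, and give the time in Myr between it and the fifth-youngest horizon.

C, in the Ediacaran; 1864 million years to B

Smaller Ma means younger, so youngest first: A 253.4 < D 435.3 < E 507.7 < C 573 < B 2437.
Counting 4 along gives C (573 Ma); the excerpt puts that inside the Ediacaran, 635–538.8 Ma.
Next in line is B (2437 Ma), and 2437 − 573 = 1864 Myr.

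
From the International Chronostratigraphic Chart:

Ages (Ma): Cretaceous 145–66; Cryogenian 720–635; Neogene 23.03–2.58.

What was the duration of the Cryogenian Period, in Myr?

85 million years

720 − 635 = 85 million years.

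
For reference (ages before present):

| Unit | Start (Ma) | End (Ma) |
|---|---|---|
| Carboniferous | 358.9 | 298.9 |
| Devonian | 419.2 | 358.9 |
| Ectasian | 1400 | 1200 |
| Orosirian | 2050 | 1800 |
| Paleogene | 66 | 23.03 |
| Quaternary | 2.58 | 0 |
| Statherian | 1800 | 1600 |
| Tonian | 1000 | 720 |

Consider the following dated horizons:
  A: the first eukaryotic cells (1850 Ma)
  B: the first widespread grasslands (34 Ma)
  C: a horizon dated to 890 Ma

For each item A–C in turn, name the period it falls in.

A — Orosirian; B — Paleogene; C — Tonian

Match each age against the start–end ranges in the excerpt: A = 1850 Ma → Orosirian (2050–1800); B = 34 Ma → Paleogene (66–23.03); C = 890 Ma → Tonian (1000–720).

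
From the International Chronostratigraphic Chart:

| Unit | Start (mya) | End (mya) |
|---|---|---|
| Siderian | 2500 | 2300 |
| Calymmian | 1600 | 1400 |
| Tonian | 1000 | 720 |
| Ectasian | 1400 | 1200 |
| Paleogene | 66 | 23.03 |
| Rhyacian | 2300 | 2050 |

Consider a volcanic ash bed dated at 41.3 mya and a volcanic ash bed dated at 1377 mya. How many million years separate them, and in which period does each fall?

Elapsed time: 1377 − 41.3 = 1335.7 Myr.
41.3 Ma lies within 66–23.03 Ma: Paleogene.
1377 Ma lies within 1400–1200 Ma: Ectasian.

1335.7 million years apart; the first in the Paleogene, the second in the Ectasian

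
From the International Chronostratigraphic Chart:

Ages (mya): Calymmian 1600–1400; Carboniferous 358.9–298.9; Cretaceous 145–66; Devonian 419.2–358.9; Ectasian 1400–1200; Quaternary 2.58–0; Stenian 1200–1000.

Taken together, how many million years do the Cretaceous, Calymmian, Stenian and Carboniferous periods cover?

Each duration: Cretaceous = 79; Calymmian = 200; Stenian = 200; Carboniferous = 60.
Sum: 79 + 200 + 200 + 60 = 539 Myr.

539 million years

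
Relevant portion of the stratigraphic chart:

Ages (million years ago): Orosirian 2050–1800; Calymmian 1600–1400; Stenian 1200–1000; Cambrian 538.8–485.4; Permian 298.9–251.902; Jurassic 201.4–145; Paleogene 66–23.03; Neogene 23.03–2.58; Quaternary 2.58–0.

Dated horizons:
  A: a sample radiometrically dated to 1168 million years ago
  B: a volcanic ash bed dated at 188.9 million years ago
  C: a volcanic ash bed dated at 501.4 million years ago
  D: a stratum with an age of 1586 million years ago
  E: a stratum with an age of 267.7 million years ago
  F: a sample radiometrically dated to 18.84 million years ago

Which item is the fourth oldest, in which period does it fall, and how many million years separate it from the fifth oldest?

E, in the Permian; 78.8 million years to B

Larger Ma means older, so oldest first: D 1586 > A 1168 > C 501.4 > E 267.7 > B 188.9 > F 18.84.
Counting 4 along gives E (267.7 Ma); the excerpt puts that inside the Permian, 298.9–251.902 Ma.
Next in line is B (188.9 Ma), and 267.7 − 188.9 = 78.8 Myr.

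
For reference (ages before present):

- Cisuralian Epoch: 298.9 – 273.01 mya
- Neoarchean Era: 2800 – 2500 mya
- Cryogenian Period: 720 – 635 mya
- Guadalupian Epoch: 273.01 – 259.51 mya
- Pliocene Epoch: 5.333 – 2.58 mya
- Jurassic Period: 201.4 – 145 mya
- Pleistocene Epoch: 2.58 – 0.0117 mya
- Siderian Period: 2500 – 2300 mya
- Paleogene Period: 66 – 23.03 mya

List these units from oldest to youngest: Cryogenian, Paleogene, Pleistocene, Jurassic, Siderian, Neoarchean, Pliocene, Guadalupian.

Neoarchean, Siderian, Cryogenian, Guadalupian, Jurassic, Paleogene, Pliocene, Pleistocene

The oldest of these is Neoarchean (starts 2800 Ma) and the youngest is Pleistocene (ends 0.0117 Ma).
In between, by decreasing start age: Siderian (2500), Cryogenian (720), Guadalupian (273.01), Jurassic (201.4), Paleogene (66), Pliocene (5.333).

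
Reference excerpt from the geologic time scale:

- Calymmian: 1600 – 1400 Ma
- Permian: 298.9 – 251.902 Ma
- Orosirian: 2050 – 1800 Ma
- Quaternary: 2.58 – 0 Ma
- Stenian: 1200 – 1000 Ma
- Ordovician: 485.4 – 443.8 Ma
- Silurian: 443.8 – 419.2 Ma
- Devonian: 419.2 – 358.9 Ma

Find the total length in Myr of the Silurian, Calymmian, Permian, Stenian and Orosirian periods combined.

Duration is start − end for each: (443.8 − 419.2) + (1600 − 1400) + (298.9 − 251.902) + (1200 − 1000) + (2050 − 1800).
That is 24.6 + 200 + 46.998 + 200 + 250, which totals 721.598 million years.

721.598 million years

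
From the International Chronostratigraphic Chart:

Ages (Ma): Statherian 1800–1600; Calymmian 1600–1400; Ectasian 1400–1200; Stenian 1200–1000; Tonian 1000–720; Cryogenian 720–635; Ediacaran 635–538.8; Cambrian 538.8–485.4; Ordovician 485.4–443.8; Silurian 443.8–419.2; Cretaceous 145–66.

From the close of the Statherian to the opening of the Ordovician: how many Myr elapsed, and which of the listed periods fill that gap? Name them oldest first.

End of Statherian = 1600 Ma; start of Ordovician = 485.4 Ma.
Gap = 1600 − 485.4 = 1114.6 Myr.
Periods wholly inside 1600–485.4 Ma: Calymmian (1600–1400), Ectasian (1400–1200), Stenian (1200–1000), Tonian (1000–720), Cryogenian (720–635), Ediacaran (635–538.8), Cambrian (538.8–485.4).

1114.6 million years; Calymmian, Ectasian, Stenian, Tonian, Cryogenian, Ediacaran, Cambrian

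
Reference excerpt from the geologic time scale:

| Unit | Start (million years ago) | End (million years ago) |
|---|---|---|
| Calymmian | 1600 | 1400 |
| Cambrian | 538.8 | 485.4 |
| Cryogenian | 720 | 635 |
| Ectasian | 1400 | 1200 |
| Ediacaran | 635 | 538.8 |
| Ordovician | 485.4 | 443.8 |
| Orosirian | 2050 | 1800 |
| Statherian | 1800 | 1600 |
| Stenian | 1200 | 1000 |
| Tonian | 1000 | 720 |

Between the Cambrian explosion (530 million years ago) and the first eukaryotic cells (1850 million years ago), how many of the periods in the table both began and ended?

The older date is 1850 Ma and the younger is 530 Ma.
Periods with start < 1850 and end > 530 Ma: Statherian (1800–1600), Calymmian (1600–1400), Ectasian (1400–1200), Stenian (1200–1000), Tonian (1000–720), Cryogenian (720–635), Ediacaran (635–538.8).
That is 7 complete periods.

7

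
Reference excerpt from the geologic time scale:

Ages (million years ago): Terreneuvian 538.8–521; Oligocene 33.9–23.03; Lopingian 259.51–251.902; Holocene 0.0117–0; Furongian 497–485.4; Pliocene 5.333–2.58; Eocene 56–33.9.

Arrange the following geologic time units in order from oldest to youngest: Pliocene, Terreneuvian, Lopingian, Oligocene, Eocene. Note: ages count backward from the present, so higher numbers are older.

The oldest of these is Terreneuvian (starts 538.8 Ma) and the youngest is Pliocene (ends 2.58 Ma).
In between, by decreasing start age: Lopingian (259.51), Eocene (56), Oligocene (33.9).

Terreneuvian, Lopingian, Eocene, Oligocene, Pliocene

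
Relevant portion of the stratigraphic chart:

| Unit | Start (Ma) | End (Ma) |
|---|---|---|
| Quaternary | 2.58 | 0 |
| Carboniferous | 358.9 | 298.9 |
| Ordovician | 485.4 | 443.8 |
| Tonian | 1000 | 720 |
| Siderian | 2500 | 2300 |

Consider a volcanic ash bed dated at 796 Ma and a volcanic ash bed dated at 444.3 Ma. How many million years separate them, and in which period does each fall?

Elapsed time: 796 − 444.3 = 351.7 Myr.
796 Ma lies within 1000–720 Ma: Tonian.
444.3 Ma lies within 485.4–443.8 Ma: Ordovician.

351.7 million years apart; the first in the Tonian, the second in the Ordovician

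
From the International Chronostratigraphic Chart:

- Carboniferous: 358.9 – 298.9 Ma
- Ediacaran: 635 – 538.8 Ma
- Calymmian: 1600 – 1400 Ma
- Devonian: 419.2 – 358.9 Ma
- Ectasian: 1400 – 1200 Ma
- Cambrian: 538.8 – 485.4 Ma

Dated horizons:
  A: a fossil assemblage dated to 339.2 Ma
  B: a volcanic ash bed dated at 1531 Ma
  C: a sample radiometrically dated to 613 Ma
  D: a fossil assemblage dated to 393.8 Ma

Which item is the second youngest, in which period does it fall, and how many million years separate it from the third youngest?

Smaller Ma means younger, so youngest first: A 339.2 < D 393.8 < C 613 < B 1531.
Counting 2 along gives D (393.8 Ma); the excerpt puts that inside the Devonian, 419.2–358.9 Ma.
Next in line is C (613 Ma), and 613 − 393.8 = 219.2 Myr.

D, in the Devonian; 219.2 million years to C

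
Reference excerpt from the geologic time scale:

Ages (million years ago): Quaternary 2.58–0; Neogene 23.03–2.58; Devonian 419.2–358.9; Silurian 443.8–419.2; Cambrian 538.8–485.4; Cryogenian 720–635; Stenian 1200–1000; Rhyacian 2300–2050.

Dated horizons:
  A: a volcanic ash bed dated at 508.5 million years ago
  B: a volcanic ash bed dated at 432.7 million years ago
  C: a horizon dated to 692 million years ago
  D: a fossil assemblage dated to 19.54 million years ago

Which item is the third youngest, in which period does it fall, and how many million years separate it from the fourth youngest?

Sorted youngest-first by Ma: D (19.54), B (432.7), A (508.5), C (692).
The third youngest is A at 508.5 Ma, which lies in 538.8–485.4 Ma: the Cambrian.
The fourth youngest is C at 692 Ma; separation = |508.5 − 692| = 183.5 Myr.

A, in the Cambrian; 183.5 million years to C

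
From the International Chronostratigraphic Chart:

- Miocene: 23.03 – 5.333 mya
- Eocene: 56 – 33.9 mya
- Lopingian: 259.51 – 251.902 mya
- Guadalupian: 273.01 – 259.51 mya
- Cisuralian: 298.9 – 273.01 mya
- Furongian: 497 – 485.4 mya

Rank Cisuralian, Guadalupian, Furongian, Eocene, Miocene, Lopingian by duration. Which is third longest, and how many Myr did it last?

Durations: Cisuralian 25.89; Guadalupian 13.5; Furongian 11.6; Eocene 22.1; Miocene 17.697; Lopingian 7.608 Myr.
Sorted longest-first: Cisuralian (25.89), Eocene (22.1), Miocene (17.697), Guadalupian (13.5), Furongian (11.6), Lopingian (7.608).
The third longest is Miocene at 17.697 Myr.

Miocene, 17.697 million years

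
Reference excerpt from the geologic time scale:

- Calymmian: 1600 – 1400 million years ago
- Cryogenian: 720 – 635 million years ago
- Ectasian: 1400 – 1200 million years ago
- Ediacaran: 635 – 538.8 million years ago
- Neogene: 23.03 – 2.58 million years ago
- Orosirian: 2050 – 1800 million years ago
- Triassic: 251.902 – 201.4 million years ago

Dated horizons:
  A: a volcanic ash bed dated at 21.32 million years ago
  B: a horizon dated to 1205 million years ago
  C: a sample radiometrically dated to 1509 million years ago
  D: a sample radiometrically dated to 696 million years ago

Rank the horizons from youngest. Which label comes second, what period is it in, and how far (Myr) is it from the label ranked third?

Smaller Ma means younger, so youngest first: A 21.32 < D 696 < B 1205 < C 1509.
Counting 2 along gives D (696 Ma); the excerpt puts that inside the Cryogenian, 720–635 Ma.
Next in line is B (1205 Ma), and 1205 − 696 = 509 Myr.

D, in the Cryogenian; 509 million years to B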